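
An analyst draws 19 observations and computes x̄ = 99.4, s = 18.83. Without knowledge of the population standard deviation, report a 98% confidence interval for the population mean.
(88.38, 110.42)

t-interval (σ unknown):
df = n - 1 = 18
t* = 2.552 for 98% confidence

Margin of error = t* · s/√n = 2.552 · 18.83/√19 = 11.02

CI: (88.38, 110.42)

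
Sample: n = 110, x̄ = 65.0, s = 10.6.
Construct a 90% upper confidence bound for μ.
μ ≤ 66.30

Upper bound (one-sided):
t* = 1.289 (one-sided for 90%)
Upper bound = x̄ + t* · s/√n = 65.0 + 1.289 · 10.6/√110 = 66.30

We are 90% confident that μ ≤ 66.30.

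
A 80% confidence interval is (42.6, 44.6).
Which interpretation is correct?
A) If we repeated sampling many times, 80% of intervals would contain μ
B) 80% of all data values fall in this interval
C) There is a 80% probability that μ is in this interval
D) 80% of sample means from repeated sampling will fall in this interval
A

A) Correct — this is the frequentist long-run coverage interpretation.
B) Wrong — a CI is about the parameter μ, not individual data values.
C) Wrong — μ is fixed; the randomness lives in the interval, not in μ.
D) Wrong — coverage applies to intervals containing μ, not to future x̄ values.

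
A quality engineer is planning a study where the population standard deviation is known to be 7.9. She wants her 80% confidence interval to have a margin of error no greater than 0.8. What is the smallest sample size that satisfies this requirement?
n ≥ 161

For margin E ≤ 0.8:
n ≥ (z* · σ / E)²
n ≥ (1.282 · 7.9 / 0.8)²
n ≥ 160.27

Minimum n = 161 (rounding up)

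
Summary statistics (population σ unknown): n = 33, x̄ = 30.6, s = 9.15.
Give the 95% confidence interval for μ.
(27.36, 33.84)

t-interval (σ unknown):
df = n - 1 = 32
t* = 2.037 for 95% confidence

Margin of error = t* · s/√n = 2.037 · 9.15/√33 = 3.24

CI: (27.36, 33.84)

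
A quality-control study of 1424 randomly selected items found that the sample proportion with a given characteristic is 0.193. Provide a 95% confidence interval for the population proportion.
(0.173, 0.213)

Proportion CI:
SE = √(p̂(1-p̂)/n) = √(0.193 · 0.807 / 1424) = 0.01046

z* = 1.960
Margin = z* · SE = 1.960 · 0.01046 = 0.0205

CI: 0.193 ± 0.0205 = (0.173, 0.213)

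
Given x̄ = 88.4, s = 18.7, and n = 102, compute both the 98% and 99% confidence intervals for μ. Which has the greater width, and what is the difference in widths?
99% CI is wider by 0.97

df = 101
98% CI: t* = 2.364, (84.02, 92.78), width = 2 · t* · s/√n = 8.75
99% CI: t* = 2.625, (83.54, 93.26), width = 2 · t* · s/√n = 9.72

The 99% CI is wider by 9.72 - 8.75 = 0.97.
Higher confidence requires a wider interval.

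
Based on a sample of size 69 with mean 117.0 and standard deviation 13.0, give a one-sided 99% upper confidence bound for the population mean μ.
μ ≤ 120.73

Upper bound (one-sided):
t* = 2.382 (one-sided for 99%)
Upper bound = x̄ + t* · s/√n = 117.0 + 2.382 · 13.0/√69 = 120.73

We are 99% confident that μ ≤ 120.73.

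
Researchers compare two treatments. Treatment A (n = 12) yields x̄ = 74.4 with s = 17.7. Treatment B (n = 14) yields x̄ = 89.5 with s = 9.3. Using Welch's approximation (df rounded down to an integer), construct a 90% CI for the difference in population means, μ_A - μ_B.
(-25.02, -5.18)

Difference: x̄₁ - x̄₂ = -15.10
SE = √(s₁²/n₁ + s₂²/n₂) = √(17.7²/12 + 9.3²/14) = 5.6820
df = 16.06 → 16 (Welch–Satterthwaite, rounded down)
t* = 1.746

CI: -15.10 ± 1.746 · 5.6820 = -15.10 ± 9.92 = (-25.02, -5.18)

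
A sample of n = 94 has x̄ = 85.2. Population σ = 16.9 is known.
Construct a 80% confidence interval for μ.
(82.97, 87.43)

z-interval (σ known):
z* = 1.282 for 80% confidence

Margin of error = z* · σ/√n = 1.282 · 16.9/√94 = 2.23

CI: (85.2 - 2.23, 85.2 + 2.23) = (82.97, 87.43)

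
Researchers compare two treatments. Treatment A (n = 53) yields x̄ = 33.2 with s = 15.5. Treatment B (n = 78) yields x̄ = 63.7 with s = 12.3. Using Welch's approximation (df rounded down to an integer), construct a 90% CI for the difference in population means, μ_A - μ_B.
(-34.73, -26.27)

Difference: x̄₁ - x̄₂ = -30.50
SE = √(s₁²/n₁ + s₂²/n₂) = √(15.5²/53 + 12.3²/78) = 2.5441
df = 94.35 → 94 (Welch–Satterthwaite, rounded down)
t* = 1.661

CI: -30.50 ± 1.661 · 2.5441 = -30.50 ± 4.23 = (-34.73, -26.27)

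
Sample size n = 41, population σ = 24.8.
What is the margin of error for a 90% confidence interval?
Margin of error = 6.37

Margin of error = z* · σ/√n
= 1.645 · 24.8/√41
= 1.645 · 24.8/6.4031
= 6.37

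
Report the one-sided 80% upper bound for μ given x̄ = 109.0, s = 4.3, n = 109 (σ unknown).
μ ≤ 109.35

Upper bound (one-sided):
t* = 0.845 (one-sided for 80%)
Upper bound = x̄ + t* · s/√n = 109.0 + 0.845 · 4.3/√109 = 109.35

We are 80% confident that μ ≤ 109.35.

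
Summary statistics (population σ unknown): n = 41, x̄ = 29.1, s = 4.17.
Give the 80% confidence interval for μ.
(28.25, 29.95)

t-interval (σ unknown):
df = n - 1 = 40
t* = 1.303 for 80% confidence

Margin of error = t* · s/√n = 1.303 · 4.17/√41 = 0.85

CI: (28.25, 29.95)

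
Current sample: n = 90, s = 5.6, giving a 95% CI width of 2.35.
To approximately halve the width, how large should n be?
n ≈ 360

CI width ∝ 1/√n
To reduce width by factor 2, need √n to grow by 2 → need 2² = 4 times as many samples.

Current: n = 90, width = 2.35
New: n = 360, width ≈ 1.16

Width reduced by factor of 2.35/1.16 = 2.03.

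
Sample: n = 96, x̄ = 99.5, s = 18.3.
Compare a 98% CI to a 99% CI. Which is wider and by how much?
99% CI is wider by 0.98

df = 95
98% CI: t* = 2.366, (95.08, 103.92), width = 2 · t* · s/√n = 8.84
99% CI: t* = 2.629, (94.59, 104.41), width = 2 · t* · s/√n = 9.82

The 99% CI is wider by 9.82 - 8.84 = 0.98.
Higher confidence requires a wider interval.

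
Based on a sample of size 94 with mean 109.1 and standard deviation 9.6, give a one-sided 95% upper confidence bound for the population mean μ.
μ ≤ 110.74

Upper bound (one-sided):
t* = 1.661 (one-sided for 95%)
Upper bound = x̄ + t* · s/√n = 109.1 + 1.661 · 9.6/√94 = 110.74

We are 95% confident that μ ≤ 110.74.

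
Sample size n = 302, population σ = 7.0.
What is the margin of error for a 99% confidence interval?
Margin of error = 1.04

Margin of error = z* · σ/√n
= 2.576 · 7.0/√302
= 2.576 · 7.0/17.3781
= 1.04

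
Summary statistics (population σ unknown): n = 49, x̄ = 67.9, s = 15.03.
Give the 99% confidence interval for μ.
(62.14, 73.66)

t-interval (σ unknown):
df = n - 1 = 48
t* = 2.682 for 99% confidence

Margin of error = t* · s/√n = 2.682 · 15.03/√49 = 5.76

CI: (62.14, 73.66)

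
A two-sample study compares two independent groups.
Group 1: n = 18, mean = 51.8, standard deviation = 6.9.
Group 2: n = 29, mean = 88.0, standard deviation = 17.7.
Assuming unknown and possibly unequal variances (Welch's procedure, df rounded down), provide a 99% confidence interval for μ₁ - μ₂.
(-46.13, -26.27)

Difference: x̄₁ - x̄₂ = -36.20
SE = √(s₁²/n₁ + s₂²/n₂) = √(6.9²/18 + 17.7²/29) = 3.6672
df = 39.49 → 39 (Welch–Satterthwaite, rounded down)
t* = 2.708

CI: -36.20 ± 2.708 · 3.6672 = -36.20 ± 9.93 = (-46.13, -26.27)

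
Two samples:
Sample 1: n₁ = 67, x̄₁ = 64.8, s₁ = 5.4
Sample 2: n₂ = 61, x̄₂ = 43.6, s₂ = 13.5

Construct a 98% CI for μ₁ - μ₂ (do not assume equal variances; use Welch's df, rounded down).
(16.80, 25.60)

Difference: x̄₁ - x̄₂ = 21.20
SE = √(s₁²/n₁ + s₂²/n₂) = √(5.4²/67 + 13.5²/61) = 1.8501
df = 77.26 → 77 (Welch–Satterthwaite, rounded down)
t* = 2.376

CI: 21.20 ± 2.376 · 1.8501 = 21.20 ± 4.40 = (16.80, 25.60)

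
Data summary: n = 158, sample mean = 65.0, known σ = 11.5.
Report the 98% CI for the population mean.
(62.87, 67.13)

z-interval (σ known):
z* = 2.326 for 98% confidence

Margin of error = z* · σ/√n = 2.326 · 11.5/√158 = 2.13

CI: (65.0 - 2.13, 65.0 + 2.13) = (62.87, 67.13)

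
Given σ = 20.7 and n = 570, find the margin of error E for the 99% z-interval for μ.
Margin of error = 2.23

Margin of error = z* · σ/√n
= 2.576 · 20.7/√570
= 2.576 · 20.7/23.8747
= 2.23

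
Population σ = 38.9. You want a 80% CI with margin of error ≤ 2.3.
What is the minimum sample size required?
n ≥ 471

For margin E ≤ 2.3:
n ≥ (z* · σ / E)²
n ≥ (1.282 · 38.9 / 2.3)²
n ≥ 470.13

Minimum n = 471 (rounding up)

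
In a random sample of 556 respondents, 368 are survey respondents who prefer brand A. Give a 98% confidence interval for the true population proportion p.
(0.615, 0.709)

Proportion CI:
p̂ = 368/556 = 0.66187
SE = √(p̂(1-p̂)/n) = √(0.66187 · 0.33813 / 556) = 0.02006

z* = 2.326
Margin = z* · SE = 2.326 · 0.02006 = 0.0467

CI: 0.66187 ± 0.0467 = (0.615, 0.709)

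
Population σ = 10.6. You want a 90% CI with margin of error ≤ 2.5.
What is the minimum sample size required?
n ≥ 49

For margin E ≤ 2.5:
n ≥ (z* · σ / E)²
n ≥ (1.645 · 10.6 / 2.5)²
n ≥ 48.65

Minimum n = 49 (rounding up)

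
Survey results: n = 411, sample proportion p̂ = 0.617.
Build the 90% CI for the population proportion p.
(0.578, 0.656)

Proportion CI:
SE = √(p̂(1-p̂)/n) = √(0.617 · 0.383 / 411) = 0.02398

z* = 1.645
Margin = z* · SE = 1.645 · 0.02398 = 0.0394

CI: 0.617 ± 0.0394 = (0.578, 0.656)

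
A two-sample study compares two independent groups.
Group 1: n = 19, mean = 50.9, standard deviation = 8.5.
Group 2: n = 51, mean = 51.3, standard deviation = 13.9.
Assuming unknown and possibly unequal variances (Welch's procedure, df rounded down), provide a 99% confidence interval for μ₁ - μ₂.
(-7.77, 6.97)

Difference: x̄₁ - x̄₂ = -0.40
SE = √(s₁²/n₁ + s₂²/n₂) = √(8.5²/19 + 13.9²/51) = 2.7552
df = 52.85 → 52 (Welch–Satterthwaite, rounded down)
t* = 2.674

CI: -0.40 ± 2.674 · 2.7552 = -0.40 ± 7.37 = (-7.77, 6.97)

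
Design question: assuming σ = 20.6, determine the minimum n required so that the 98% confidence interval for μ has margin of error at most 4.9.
n ≥ 96

For margin E ≤ 4.9:
n ≥ (z* · σ / E)²
n ≥ (2.326 · 20.6 / 4.9)²
n ≥ 95.62

Minimum n = 96 (rounding up)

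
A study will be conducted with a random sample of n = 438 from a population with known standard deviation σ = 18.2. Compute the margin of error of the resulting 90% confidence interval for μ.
Margin of error = 1.43

Margin of error = z* · σ/√n
= 1.645 · 18.2/√438
= 1.645 · 18.2/20.9284
= 1.43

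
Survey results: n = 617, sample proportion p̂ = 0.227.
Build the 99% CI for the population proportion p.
(0.184, 0.270)

Proportion CI:
SE = √(p̂(1-p̂)/n) = √(0.227 · 0.773 / 617) = 0.01686

z* = 2.576
Margin = z* · SE = 2.576 · 0.01686 = 0.0434

CI: 0.227 ± 0.0434 = (0.184, 0.270)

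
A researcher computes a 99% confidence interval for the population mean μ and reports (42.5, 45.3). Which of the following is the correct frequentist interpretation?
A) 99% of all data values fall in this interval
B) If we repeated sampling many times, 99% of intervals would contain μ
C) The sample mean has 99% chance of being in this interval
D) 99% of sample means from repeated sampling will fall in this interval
B

A) Wrong — a CI is about the parameter μ, not individual data values.
B) Correct — this is the frequentist long-run coverage interpretation.
C) Wrong — x̄ is observed and sits in the interval by construction.
D) Wrong — coverage applies to intervals containing μ, not to future x̄ values.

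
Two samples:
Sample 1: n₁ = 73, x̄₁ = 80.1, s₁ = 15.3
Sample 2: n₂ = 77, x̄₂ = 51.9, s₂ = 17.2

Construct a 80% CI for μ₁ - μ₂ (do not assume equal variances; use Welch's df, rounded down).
(24.78, 31.62)

Difference: x̄₁ - x̄₂ = 28.20
SE = √(s₁²/n₁ + s₂²/n₂) = √(15.3²/73 + 17.2²/77) = 2.6550
df = 147.41 → 147 (Welch–Satterthwaite, rounded down)
t* = 1.287

CI: 28.20 ± 1.287 · 2.6550 = 28.20 ± 3.42 = (24.78, 31.62)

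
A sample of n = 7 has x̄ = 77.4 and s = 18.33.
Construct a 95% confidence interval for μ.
(60.45, 94.35)

t-interval (σ unknown):
df = n - 1 = 6
t* = 2.447 for 95% confidence

Margin of error = t* · s/√n = 2.447 · 18.33/√7 = 16.95

CI: (60.45, 94.35)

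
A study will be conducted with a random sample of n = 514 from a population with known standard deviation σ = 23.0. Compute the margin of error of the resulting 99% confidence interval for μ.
Margin of error = 2.61

Margin of error = z* · σ/√n
= 2.576 · 23.0/√514
= 2.576 · 23.0/22.6716
= 2.61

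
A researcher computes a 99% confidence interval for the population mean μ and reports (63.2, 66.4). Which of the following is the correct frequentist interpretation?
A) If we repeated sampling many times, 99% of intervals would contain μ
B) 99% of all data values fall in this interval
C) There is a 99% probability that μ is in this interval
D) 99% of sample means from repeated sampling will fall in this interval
A

A) Correct — this is the frequentist long-run coverage interpretation.
B) Wrong — a CI is about the parameter μ, not individual data values.
C) Wrong — μ is fixed; the randomness lives in the interval, not in μ.
D) Wrong — coverage applies to intervals containing μ, not to future x̄ values.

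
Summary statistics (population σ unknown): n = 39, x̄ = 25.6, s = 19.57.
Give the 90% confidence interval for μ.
(20.32, 30.88)

t-interval (σ unknown):
df = n - 1 = 38
t* = 1.686 for 90% confidence

Margin of error = t* · s/√n = 1.686 · 19.57/√39 = 5.28

CI: (20.32, 30.88)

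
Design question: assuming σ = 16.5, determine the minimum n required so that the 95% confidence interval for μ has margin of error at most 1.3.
n ≥ 619

For margin E ≤ 1.3:
n ≥ (z* · σ / E)²
n ≥ (1.960 · 16.5 / 1.3)²
n ≥ 618.86

Minimum n = 619 (rounding up)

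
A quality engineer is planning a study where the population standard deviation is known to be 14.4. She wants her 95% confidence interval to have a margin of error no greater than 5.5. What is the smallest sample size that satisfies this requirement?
n ≥ 27

For margin E ≤ 5.5:
n ≥ (z* · σ / E)²
n ≥ (1.960 · 14.4 / 5.5)²
n ≥ 26.33

Minimum n = 27 (rounding up)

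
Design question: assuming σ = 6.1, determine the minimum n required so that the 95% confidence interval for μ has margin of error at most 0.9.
n ≥ 177

For margin E ≤ 0.9:
n ≥ (z* · σ / E)²
n ≥ (1.960 · 6.1 / 0.9)²
n ≥ 176.48

Minimum n = 177 (rounding up)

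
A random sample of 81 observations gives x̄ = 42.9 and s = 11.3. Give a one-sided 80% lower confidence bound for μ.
μ ≥ 41.84

Lower bound (one-sided):
t* = 0.846 (one-sided for 80%)
Lower bound = x̄ - t* · s/√n = 42.9 - 0.846 · 11.3/√81 = 41.84

We are 80% confident that μ ≥ 41.84.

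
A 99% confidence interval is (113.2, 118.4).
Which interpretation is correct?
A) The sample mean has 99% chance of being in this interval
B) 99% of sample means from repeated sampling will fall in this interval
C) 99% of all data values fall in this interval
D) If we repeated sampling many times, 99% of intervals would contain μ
D

A) Wrong — x̄ is observed and sits in the interval by construction.
B) Wrong — coverage applies to intervals containing μ, not to future x̄ values.
C) Wrong — a CI is about the parameter μ, not individual data values.
D) Correct — this is the frequentist long-run coverage interpretation.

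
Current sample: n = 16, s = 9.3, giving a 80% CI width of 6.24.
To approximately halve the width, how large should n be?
n ≈ 64

CI width ∝ 1/√n
To reduce width by factor 2, need √n to grow by 2 → need 2² = 4 times as many samples.

Current: n = 16, width = 6.24
New: n = 64, width ≈ 3.01

Width reduced by factor of 6.24/3.01 = 2.07.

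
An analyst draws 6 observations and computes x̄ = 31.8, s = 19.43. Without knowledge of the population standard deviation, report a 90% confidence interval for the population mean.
(15.82, 47.78)

t-interval (σ unknown):
df = n - 1 = 5
t* = 2.015 for 90% confidence

Margin of error = t* · s/√n = 2.015 · 19.43/√6 = 15.98

CI: (15.82, 47.78)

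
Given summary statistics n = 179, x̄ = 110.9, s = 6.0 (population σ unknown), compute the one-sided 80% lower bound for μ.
μ ≥ 110.52

Lower bound (one-sided):
t* = 0.844 (one-sided for 80%)
Lower bound = x̄ - t* · s/√n = 110.9 - 0.844 · 6.0/√179 = 110.52

We are 80% confident that μ ≥ 110.52.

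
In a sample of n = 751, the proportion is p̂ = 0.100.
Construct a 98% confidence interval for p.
(0.075, 0.125)

Proportion CI:
SE = √(p̂(1-p̂)/n) = √(0.100 · 0.900 / 751) = 0.01095

z* = 2.326
Margin = z* · SE = 2.326 · 0.01095 = 0.0255

CI: 0.100 ± 0.0255 = (0.075, 0.125)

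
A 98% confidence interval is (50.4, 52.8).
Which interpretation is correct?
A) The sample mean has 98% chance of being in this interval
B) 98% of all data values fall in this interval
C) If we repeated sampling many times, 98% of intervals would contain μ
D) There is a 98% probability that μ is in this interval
C

A) Wrong — x̄ is observed and sits in the interval by construction.
B) Wrong — a CI is about the parameter μ, not individual data values.
C) Correct — this is the frequentist long-run coverage interpretation.
D) Wrong — μ is fixed; the randomness lives in the interval, not in μ.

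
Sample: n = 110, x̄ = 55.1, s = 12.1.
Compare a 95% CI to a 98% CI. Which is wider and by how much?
98% CI is wider by 0.88

df = 109
95% CI: t* = 1.982, (52.81, 57.39), width = 2 · t* · s/√n = 4.57
98% CI: t* = 2.361, (52.38, 57.82), width = 2 · t* · s/√n = 5.45

The 98% CI is wider by 5.45 - 4.57 = 0.88.
Higher confidence requires a wider interval.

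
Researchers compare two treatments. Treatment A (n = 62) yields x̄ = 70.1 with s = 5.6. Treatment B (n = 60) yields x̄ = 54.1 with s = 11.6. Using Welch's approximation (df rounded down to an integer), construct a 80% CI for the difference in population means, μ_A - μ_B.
(13.86, 18.14)

Difference: x̄₁ - x̄₂ = 16.00
SE = √(s₁²/n₁ + s₂²/n₂) = √(5.6²/62 + 11.6²/60) = 1.6579
df = 84.46 → 84 (Welch–Satterthwaite, rounded down)
t* = 1.292

CI: 16.00 ± 1.292 · 1.6579 = 16.00 ± 2.14 = (13.86, 18.14)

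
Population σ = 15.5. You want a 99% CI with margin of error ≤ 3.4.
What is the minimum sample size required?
n ≥ 138

For margin E ≤ 3.4:
n ≥ (z* · σ / E)²
n ≥ (2.576 · 15.5 / 3.4)²
n ≥ 137.91

Minimum n = 138 (rounding up)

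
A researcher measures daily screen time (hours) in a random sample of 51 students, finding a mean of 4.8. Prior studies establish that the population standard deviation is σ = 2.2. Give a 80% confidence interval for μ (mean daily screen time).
(4.41, 5.19)

z-interval (σ known):
z* = 1.282 for 80% confidence

Margin of error = z* · σ/√n = 1.282 · 2.2/√51 = 0.39

CI: (4.8 - 0.39, 4.8 + 0.39) = (4.41, 5.19)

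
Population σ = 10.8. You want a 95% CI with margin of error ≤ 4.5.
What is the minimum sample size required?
n ≥ 23

For margin E ≤ 4.5:
n ≥ (z* · σ / E)²
n ≥ (1.960 · 10.8 / 4.5)²
n ≥ 22.13

Minimum n = 23 (rounding up)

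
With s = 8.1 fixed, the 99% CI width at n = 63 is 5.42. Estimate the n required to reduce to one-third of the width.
n ≈ 567

CI width ∝ 1/√n
To reduce width by factor 3, need √n to grow by 3 → need 3² = 9 times as many samples.

Current: n = 63, width = 5.42
New: n = 567, width ≈ 1.76

Width reduced by factor of 5.42/1.76 = 3.08.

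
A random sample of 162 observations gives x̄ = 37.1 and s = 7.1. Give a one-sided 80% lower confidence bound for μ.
μ ≥ 36.63

Lower bound (one-sided):
t* = 0.844 (one-sided for 80%)
Lower bound = x̄ - t* · s/√n = 37.1 - 0.844 · 7.1/√162 = 36.63

We are 80% confident that μ ≥ 36.63.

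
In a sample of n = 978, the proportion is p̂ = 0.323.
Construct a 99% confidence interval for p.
(0.284, 0.362)

Proportion CI:
SE = √(p̂(1-p̂)/n) = √(0.323 · 0.677 / 978) = 0.01495

z* = 2.576
Margin = z* · SE = 2.576 · 0.01495 = 0.0385

CI: 0.323 ± 0.0385 = (0.284, 0.362)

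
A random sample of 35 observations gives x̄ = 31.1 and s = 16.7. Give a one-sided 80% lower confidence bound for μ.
μ ≥ 28.69

Lower bound (one-sided):
t* = 0.852 (one-sided for 80%)
Lower bound = x̄ - t* · s/√n = 31.1 - 0.852 · 16.7/√35 = 28.69

We are 80% confident that μ ≥ 28.69.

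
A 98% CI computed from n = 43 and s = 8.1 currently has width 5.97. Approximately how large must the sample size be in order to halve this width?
n ≈ 172

CI width ∝ 1/√n
To reduce width by factor 2, need √n to grow by 2 → need 2² = 4 times as many samples.

Current: n = 43, width = 5.97
New: n = 172, width ≈ 2.90

Width reduced by factor of 5.97/2.90 = 2.06.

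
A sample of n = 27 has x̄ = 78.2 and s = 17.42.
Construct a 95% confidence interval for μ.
(71.31, 85.09)

t-interval (σ unknown):
df = n - 1 = 26
t* = 2.056 for 95% confidence

Margin of error = t* · s/√n = 2.056 · 17.42/√27 = 6.89

CI: (71.31, 85.09)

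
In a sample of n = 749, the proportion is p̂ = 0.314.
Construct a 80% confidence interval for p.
(0.292, 0.336)

Proportion CI:
SE = √(p̂(1-p̂)/n) = √(0.314 · 0.686 / 749) = 0.01696

z* = 1.282
Margin = z* · SE = 1.282 · 0.01696 = 0.0217

CI: 0.314 ± 0.0217 = (0.292, 0.336)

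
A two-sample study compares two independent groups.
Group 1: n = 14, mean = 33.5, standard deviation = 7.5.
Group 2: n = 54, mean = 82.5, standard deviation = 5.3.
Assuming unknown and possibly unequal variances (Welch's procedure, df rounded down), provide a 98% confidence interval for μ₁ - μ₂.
(-54.50, -43.50)

Difference: x̄₁ - x̄₂ = -49.00
SE = √(s₁²/n₁ + s₂²/n₂) = √(7.5²/14 + 5.3²/54) = 2.1303
df = 16.52 → 16 (Welch–Satterthwaite, rounded down)
t* = 2.583

CI: -49.00 ± 2.583 · 2.1303 = -49.00 ± 5.50 = (-54.50, -43.50)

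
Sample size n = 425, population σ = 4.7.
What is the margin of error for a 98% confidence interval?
Margin of error = 0.53

Margin of error = z* · σ/√n
= 2.326 · 4.7/√425
= 2.326 · 4.7/20.6155
= 0.53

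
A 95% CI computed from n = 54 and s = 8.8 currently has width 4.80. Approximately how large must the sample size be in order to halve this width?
n ≈ 216

CI width ∝ 1/√n
To reduce width by factor 2, need √n to grow by 2 → need 2² = 4 times as many samples.

Current: n = 54, width = 4.80
New: n = 216, width ≈ 2.36

Width reduced by factor of 4.80/2.36 = 2.03.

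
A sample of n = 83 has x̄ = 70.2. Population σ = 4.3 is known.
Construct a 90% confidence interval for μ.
(69.42, 70.98)

z-interval (σ known):
z* = 1.645 for 90% confidence

Margin of error = z* · σ/√n = 1.645 · 4.3/√83 = 0.78

CI: (70.2 - 0.78, 70.2 + 0.78) = (69.42, 70.98)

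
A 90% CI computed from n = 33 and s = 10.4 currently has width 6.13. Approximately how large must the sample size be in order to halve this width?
n ≈ 132

CI width ∝ 1/√n
To reduce width by factor 2, need √n to grow by 2 → need 2² = 4 times as many samples.

Current: n = 33, width = 6.13
New: n = 132, width ≈ 3.00

Width reduced by factor of 6.13/3.00 = 2.04.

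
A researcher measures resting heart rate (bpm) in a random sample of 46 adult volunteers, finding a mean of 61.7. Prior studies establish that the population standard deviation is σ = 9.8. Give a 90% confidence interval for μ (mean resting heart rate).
(59.32, 64.08)

z-interval (σ known):
z* = 1.645 for 90% confidence

Margin of error = z* · σ/√n = 1.645 · 9.8/√46 = 2.38

CI: (61.7 - 2.38, 61.7 + 2.38) = (59.32, 64.08)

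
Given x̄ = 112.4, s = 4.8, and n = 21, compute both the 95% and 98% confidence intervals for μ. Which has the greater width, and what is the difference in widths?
98% CI is wider by 0.93

df = 20
95% CI: t* = 2.086, (110.22, 114.58), width = 2 · t* · s/√n = 4.37
98% CI: t* = 2.528, (109.75, 115.05), width = 2 · t* · s/√n = 5.30

The 98% CI is wider by 5.30 - 4.37 = 0.93.
Higher confidence requires a wider interval.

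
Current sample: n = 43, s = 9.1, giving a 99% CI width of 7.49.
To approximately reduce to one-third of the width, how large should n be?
n ≈ 387

CI width ∝ 1/√n
To reduce width by factor 3, need √n to grow by 3 → need 3² = 9 times as many samples.

Current: n = 43, width = 7.49
New: n = 387, width ≈ 2.40

Width reduced by factor of 7.49/2.40 = 3.12.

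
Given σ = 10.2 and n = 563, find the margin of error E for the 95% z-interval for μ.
Margin of error = 0.84

Margin of error = z* · σ/√n
= 1.960 · 10.2/√563
= 1.960 · 10.2/23.7276
= 0.84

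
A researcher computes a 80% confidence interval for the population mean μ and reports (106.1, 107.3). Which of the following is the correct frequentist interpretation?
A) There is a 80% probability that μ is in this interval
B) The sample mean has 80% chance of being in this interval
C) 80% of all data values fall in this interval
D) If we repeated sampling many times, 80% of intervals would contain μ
D

A) Wrong — μ is fixed; the randomness lives in the interval, not in μ.
B) Wrong — x̄ is observed and sits in the interval by construction.
C) Wrong — a CI is about the parameter μ, not individual data values.
D) Correct — this is the frequentist long-run coverage interpretation.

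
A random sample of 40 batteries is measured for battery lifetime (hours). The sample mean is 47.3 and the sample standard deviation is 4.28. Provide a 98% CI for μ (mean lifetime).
(45.66, 48.94)

t-interval (σ unknown):
df = n - 1 = 39
t* = 2.426 for 98% confidence

Margin of error = t* · s/√n = 2.426 · 4.28/√40 = 1.64

CI: (45.66, 48.94)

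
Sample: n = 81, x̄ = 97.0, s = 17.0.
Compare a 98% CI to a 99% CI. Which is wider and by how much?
99% CI is wider by 1.00

df = 80
98% CI: t* = 2.374, (92.52, 101.48), width = 2 · t* · s/√n = 8.97
99% CI: t* = 2.639, (92.02, 101.98), width = 2 · t* · s/√n = 9.97

The 99% CI is wider by 9.97 - 8.97 = 1.00.
Higher confidence requires a wider interval.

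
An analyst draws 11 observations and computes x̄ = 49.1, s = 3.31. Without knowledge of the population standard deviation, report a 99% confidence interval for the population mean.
(45.94, 52.26)

t-interval (σ unknown):
df = n - 1 = 10
t* = 3.169 for 99% confidence

Margin of error = t* · s/√n = 3.169 · 3.31/√11 = 3.16

CI: (45.94, 52.26)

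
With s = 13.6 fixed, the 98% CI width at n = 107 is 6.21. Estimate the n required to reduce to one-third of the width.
n ≈ 963

CI width ∝ 1/√n
To reduce width by factor 3, need √n to grow by 3 → need 3² = 9 times as many samples.

Current: n = 107, width = 6.21
New: n = 963, width ≈ 2.04

Width reduced by factor of 6.21/2.04 = 3.04.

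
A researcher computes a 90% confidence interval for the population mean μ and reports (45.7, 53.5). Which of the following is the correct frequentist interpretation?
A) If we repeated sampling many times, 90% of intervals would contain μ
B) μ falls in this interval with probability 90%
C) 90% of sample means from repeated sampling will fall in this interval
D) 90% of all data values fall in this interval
A

A) Correct — this is the frequentist long-run coverage interpretation.
B) Wrong — μ is fixed; the randomness lives in the interval, not in μ.
C) Wrong — coverage applies to intervals containing μ, not to future x̄ values.
D) Wrong — a CI is about the parameter μ, not individual data values.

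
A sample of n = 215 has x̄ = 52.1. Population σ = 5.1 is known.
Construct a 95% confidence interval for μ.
(51.42, 52.78)

z-interval (σ known):
z* = 1.960 for 95% confidence

Margin of error = z* · σ/√n = 1.960 · 5.1/√215 = 0.68

CI: (52.1 - 0.68, 52.1 + 0.68) = (51.42, 52.78)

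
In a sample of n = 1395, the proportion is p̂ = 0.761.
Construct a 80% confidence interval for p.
(0.746, 0.776)

Proportion CI:
SE = √(p̂(1-p̂)/n) = √(0.761 · 0.239 / 1395) = 0.01142

z* = 1.282
Margin = z* · SE = 1.282 · 0.01142 = 0.0146

CI: 0.761 ± 0.0146 = (0.746, 0.776)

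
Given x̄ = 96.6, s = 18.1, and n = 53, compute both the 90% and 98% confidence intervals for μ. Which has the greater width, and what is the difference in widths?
98% CI is wider by 3.60

df = 52
90% CI: t* = 1.675, (92.44, 100.76), width = 2 · t* · s/√n = 8.33
98% CI: t* = 2.400, (90.63, 102.57), width = 2 · t* · s/√n = 11.93

The 98% CI is wider by 11.93 - 8.33 = 3.60.
Higher confidence requires a wider interval.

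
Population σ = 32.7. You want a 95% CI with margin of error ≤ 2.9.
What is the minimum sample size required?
n ≥ 489

For margin E ≤ 2.9:
n ≥ (z* · σ / E)²
n ≥ (1.960 · 32.7 / 2.9)²
n ≥ 488.44

Minimum n = 489 (rounding up)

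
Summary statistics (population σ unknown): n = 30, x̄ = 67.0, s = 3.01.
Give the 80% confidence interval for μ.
(66.28, 67.72)

t-interval (σ unknown):
df = n - 1 = 29
t* = 1.311 for 80% confidence

Margin of error = t* · s/√n = 1.311 · 3.01/√30 = 0.72

CI: (66.28, 67.72)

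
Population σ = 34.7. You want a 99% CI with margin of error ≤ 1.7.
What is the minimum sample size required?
n ≥ 2765

For margin E ≤ 1.7:
n ≥ (z* · σ / E)²
n ≥ (2.576 · 34.7 / 1.7)²
n ≥ 2764.73

Minimum n = 2765 (rounding up)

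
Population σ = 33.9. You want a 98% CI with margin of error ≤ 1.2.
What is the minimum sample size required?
n ≥ 4318

For margin E ≤ 1.2:
n ≥ (z* · σ / E)²
n ≥ (2.326 · 33.9 / 1.2)²
n ≥ 4317.74

Minimum n = 4318 (rounding up)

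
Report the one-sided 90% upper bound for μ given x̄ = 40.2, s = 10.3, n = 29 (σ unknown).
μ ≤ 42.71

Upper bound (one-sided):
t* = 1.313 (one-sided for 90%)
Upper bound = x̄ + t* · s/√n = 40.2 + 1.313 · 10.3/√29 = 42.71

We are 90% confident that μ ≤ 42.71.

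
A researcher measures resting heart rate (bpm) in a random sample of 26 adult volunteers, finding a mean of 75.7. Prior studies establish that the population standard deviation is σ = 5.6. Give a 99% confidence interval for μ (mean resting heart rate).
(72.87, 78.53)

z-interval (σ known):
z* = 2.576 for 99% confidence

Margin of error = z* · σ/√n = 2.576 · 5.6/√26 = 2.83

CI: (75.7 - 2.83, 75.7 + 2.83) = (72.87, 78.53)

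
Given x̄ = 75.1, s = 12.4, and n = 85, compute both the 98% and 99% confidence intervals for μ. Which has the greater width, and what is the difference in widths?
99% CI is wider by 0.71

df = 84
98% CI: t* = 2.372, (71.91, 78.29), width = 2 · t* · s/√n = 6.38
99% CI: t* = 2.636, (71.55, 78.65), width = 2 · t* · s/√n = 7.09

The 99% CI is wider by 7.09 - 6.38 = 0.71.
Higher confidence requires a wider interval.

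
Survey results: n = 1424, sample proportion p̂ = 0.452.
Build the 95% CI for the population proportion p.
(0.426, 0.478)

Proportion CI:
SE = √(p̂(1-p̂)/n) = √(0.452 · 0.548 / 1424) = 0.01319

z* = 1.960
Margin = z* · SE = 1.960 · 0.01319 = 0.0259

CI: 0.452 ± 0.0259 = (0.426, 0.478)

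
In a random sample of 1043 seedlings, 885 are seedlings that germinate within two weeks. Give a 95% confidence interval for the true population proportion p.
(0.827, 0.870)

Proportion CI:
p̂ = 885/1043 = 0.84851
SE = √(p̂(1-p̂)/n) = √(0.84851 · 0.15149 / 1043) = 0.01110

z* = 1.960
Margin = z* · SE = 1.960 · 0.01110 = 0.0218

CI: 0.84851 ± 0.0218 = (0.827, 0.870)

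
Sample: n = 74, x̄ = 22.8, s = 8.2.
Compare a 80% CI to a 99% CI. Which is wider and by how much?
99% CI is wider by 2.57

df = 73
80% CI: t* = 1.293, (21.57, 24.03), width = 2 · t* · s/√n = 2.47
99% CI: t* = 2.645, (20.28, 25.32), width = 2 · t* · s/√n = 5.04

The 99% CI is wider by 5.04 - 2.47 = 2.57.
Higher confidence requires a wider interval.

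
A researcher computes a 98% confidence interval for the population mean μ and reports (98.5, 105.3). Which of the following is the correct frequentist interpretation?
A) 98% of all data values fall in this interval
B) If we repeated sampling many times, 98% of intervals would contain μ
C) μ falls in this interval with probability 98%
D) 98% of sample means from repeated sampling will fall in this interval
B

A) Wrong — a CI is about the parameter μ, not individual data values.
B) Correct — this is the frequentist long-run coverage interpretation.
C) Wrong — μ is fixed; the randomness lives in the interval, not in μ.
D) Wrong — coverage applies to intervals containing μ, not to future x̄ values.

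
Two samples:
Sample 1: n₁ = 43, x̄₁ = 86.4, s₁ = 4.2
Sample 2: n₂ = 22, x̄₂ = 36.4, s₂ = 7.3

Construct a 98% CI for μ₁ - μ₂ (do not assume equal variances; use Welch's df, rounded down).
(45.85, 54.15)

Difference: x̄₁ - x̄₂ = 50.00
SE = √(s₁²/n₁ + s₂²/n₂) = √(4.2²/43 + 7.3²/22) = 1.6830
df = 28.31 → 28 (Welch–Satterthwaite, rounded down)
t* = 2.467

CI: 50.00 ± 2.467 · 1.6830 = 50.00 ± 4.15 = (45.85, 54.15)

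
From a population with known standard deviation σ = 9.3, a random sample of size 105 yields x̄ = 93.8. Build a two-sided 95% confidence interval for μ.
(92.02, 95.58)

z-interval (σ known):
z* = 1.960 for 95% confidence

Margin of error = z* · σ/√n = 1.960 · 9.3/√105 = 1.78

CI: (93.8 - 1.78, 93.8 + 1.78) = (92.02, 95.58)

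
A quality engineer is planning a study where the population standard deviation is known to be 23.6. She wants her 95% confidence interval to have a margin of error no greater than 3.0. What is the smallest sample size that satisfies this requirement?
n ≥ 238

For margin E ≤ 3.0:
n ≥ (z* · σ / E)²
n ≥ (1.960 · 23.6 / 3.0)²
n ≥ 237.74

Minimum n = 238 (rounding up)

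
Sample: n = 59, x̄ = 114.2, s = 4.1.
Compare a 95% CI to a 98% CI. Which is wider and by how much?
98% CI is wider by 0.41

df = 58
95% CI: t* = 2.002, (113.13, 115.27), width = 2 · t* · s/√n = 2.14
98% CI: t* = 2.392, (112.92, 115.48), width = 2 · t* · s/√n = 2.55

The 98% CI is wider by 2.55 - 2.14 = 0.41.
Higher confidence requires a wider interval.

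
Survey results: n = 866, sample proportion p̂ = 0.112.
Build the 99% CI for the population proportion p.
(0.084, 0.140)

Proportion CI:
SE = √(p̂(1-p̂)/n) = √(0.112 · 0.888 / 866) = 0.01072

z* = 2.576
Margin = z* · SE = 2.576 · 0.01072 = 0.0276

CI: 0.112 ± 0.0276 = (0.084, 0.140)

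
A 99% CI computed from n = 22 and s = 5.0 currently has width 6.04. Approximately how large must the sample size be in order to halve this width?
n ≈ 88

CI width ∝ 1/√n
To reduce width by factor 2, need √n to grow by 2 → need 2² = 4 times as many samples.

Current: n = 22, width = 6.04
New: n = 88, width ≈ 2.81

Width reduced by factor of 6.04/2.81 = 2.15.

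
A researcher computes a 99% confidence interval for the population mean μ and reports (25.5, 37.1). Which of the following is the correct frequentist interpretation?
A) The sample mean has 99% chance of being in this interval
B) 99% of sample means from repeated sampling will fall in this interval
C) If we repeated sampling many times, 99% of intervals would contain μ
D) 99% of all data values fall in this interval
C

A) Wrong — x̄ is observed and sits in the interval by construction.
B) Wrong — coverage applies to intervals containing μ, not to future x̄ values.
C) Correct — this is the frequentist long-run coverage interpretation.
D) Wrong — a CI is about the parameter μ, not individual data values.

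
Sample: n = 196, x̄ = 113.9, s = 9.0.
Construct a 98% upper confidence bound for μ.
μ ≤ 115.23

Upper bound (one-sided):
t* = 2.068 (one-sided for 98%)
Upper bound = x̄ + t* · s/√n = 113.9 + 2.068 · 9.0/√196 = 115.23

We are 98% confident that μ ≤ 115.23.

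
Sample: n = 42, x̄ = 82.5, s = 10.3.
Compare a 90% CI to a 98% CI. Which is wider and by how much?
98% CI is wider by 2.35

df = 41
90% CI: t* = 1.683, (79.83, 85.17), width = 2 · t* · s/√n = 5.35
98% CI: t* = 2.421, (78.65, 86.35), width = 2 · t* · s/√n = 7.70

The 98% CI is wider by 7.70 - 5.35 = 2.35.
Higher confidence requires a wider interval.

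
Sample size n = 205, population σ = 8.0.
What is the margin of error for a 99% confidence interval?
Margin of error = 1.44

Margin of error = z* · σ/√n
= 2.576 · 8.0/√205
= 2.576 · 8.0/14.3178
= 1.44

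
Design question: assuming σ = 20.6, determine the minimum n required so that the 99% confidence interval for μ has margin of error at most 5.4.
n ≥ 97

For margin E ≤ 5.4:
n ≥ (z* · σ / E)²
n ≥ (2.576 · 20.6 / 5.4)²
n ≥ 96.57

Minimum n = 97 (rounding up)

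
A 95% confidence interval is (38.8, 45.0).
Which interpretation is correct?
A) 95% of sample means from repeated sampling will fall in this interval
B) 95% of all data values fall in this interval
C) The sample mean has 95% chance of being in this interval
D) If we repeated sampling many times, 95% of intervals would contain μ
D

A) Wrong — coverage applies to intervals containing μ, not to future x̄ values.
B) Wrong — a CI is about the parameter μ, not individual data values.
C) Wrong — x̄ is observed and sits in the interval by construction.
D) Correct — this is the frequentist long-run coverage interpretation.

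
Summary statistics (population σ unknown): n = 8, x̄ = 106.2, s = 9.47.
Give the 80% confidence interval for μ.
(101.46, 110.94)

t-interval (σ unknown):
df = n - 1 = 7
t* = 1.415 for 80% confidence

Margin of error = t* · s/√n = 1.415 · 9.47/√8 = 4.74

CI: (101.46, 110.94)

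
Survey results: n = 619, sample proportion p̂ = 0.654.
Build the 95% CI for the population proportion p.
(0.617, 0.691)

Proportion CI:
SE = √(p̂(1-p̂)/n) = √(0.654 · 0.346 / 619) = 0.01912

z* = 1.960
Margin = z* · SE = 1.960 · 0.01912 = 0.0375

CI: 0.654 ± 0.0375 = (0.617, 0.691)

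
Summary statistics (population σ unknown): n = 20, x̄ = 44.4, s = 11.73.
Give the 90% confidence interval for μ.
(39.86, 48.94)

t-interval (σ unknown):
df = n - 1 = 19
t* = 1.729 for 90% confidence

Margin of error = t* · s/√n = 1.729 · 11.73/√20 = 4.54

CI: (39.86, 48.94)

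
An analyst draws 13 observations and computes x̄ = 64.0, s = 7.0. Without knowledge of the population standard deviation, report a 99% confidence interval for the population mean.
(58.07, 69.93)

t-interval (σ unknown):
df = n - 1 = 12
t* = 3.055 for 99% confidence

Margin of error = t* · s/√n = 3.055 · 7.0/√13 = 5.93

CI: (58.07, 69.93)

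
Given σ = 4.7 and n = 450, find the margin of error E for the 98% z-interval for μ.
Margin of error = 0.52

Margin of error = z* · σ/√n
= 2.326 · 4.7/√450
= 2.326 · 4.7/21.2132
= 0.52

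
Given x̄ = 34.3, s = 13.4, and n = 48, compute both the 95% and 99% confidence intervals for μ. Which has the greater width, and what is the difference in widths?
99% CI is wider by 2.61

df = 47
95% CI: t* = 2.012, (30.41, 38.19), width = 2 · t* · s/√n = 7.78
99% CI: t* = 2.685, (29.11, 39.49), width = 2 · t* · s/√n = 10.39

The 99% CI is wider by 10.39 - 7.78 = 2.61.
Higher confidence requires a wider interval.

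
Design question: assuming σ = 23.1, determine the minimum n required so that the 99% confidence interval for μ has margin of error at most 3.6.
n ≥ 274

For margin E ≤ 3.6:
n ≥ (z* · σ / E)²
n ≥ (2.576 · 23.1 / 3.6)²
n ≥ 273.22

Minimum n = 274 (rounding up)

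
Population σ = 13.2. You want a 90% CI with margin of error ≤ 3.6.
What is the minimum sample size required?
n ≥ 37

For margin E ≤ 3.6:
n ≥ (z* · σ / E)²
n ≥ (1.645 · 13.2 / 3.6)²
n ≥ 36.38

Minimum n = 37 (rounding up)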